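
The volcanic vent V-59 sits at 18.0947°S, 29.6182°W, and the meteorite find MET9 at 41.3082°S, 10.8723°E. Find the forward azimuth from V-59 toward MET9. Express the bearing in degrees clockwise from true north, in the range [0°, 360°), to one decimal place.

132.7°

Δλ = 40.4905°
y = sin Δλ · cos φ₂ = 0.487751
x = cos φ₁ sin φ₂ − sin φ₁ cos φ₂ cos Δλ = -0.450032
θ = atan2(y, x) = 132.6967° → 132.6967° (mod 360°)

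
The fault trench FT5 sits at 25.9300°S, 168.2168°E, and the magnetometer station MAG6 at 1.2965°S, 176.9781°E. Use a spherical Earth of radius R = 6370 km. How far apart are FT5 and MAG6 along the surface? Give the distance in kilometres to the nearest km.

2895 km

Δφ = 24.6335°,  Δλ = 8.7613°
a = sin²(Δφ/2) + cos φ₁ cos φ₂ sin²(Δλ/2) = 0.050749
c = 2·arcsin(√a) = 0.454453 rad = 26.0382°
d = R·c = 6370 × 0.454453 = 2894.9 km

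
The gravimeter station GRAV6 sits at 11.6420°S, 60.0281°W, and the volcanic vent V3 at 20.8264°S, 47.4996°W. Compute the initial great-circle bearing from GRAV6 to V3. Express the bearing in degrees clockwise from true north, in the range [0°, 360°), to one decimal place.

Δλ = 12.5285°
y = sin Δλ · cos φ₂ = 0.202752
x = cos φ₁ sin φ₂ − sin φ₁ cos φ₂ cos Δλ = -0.164104
θ = atan2(y, x) = 128.9861° → 128.9861° (mod 360°)

129.0°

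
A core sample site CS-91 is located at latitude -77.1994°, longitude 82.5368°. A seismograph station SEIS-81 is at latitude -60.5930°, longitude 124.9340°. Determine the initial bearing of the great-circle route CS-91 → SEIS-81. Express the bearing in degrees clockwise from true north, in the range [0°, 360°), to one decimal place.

Δλ = 42.3972°
y = sin Δλ · cos φ₂ = 0.331072
x = cos φ₁ sin φ₂ − sin φ₁ cos φ₂ cos Δλ = 0.160582
θ = atan2(y, x) = 64.1249° → 64.1249° (mod 360°)

64.1°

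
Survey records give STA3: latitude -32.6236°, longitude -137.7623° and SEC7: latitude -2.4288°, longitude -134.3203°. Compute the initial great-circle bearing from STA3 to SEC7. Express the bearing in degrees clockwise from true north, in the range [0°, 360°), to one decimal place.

6.8°

Δλ = 3.4420°
y = sin Δλ · cos φ₂ = 0.059984
x = cos φ₁ sin φ₂ − sin φ₁ cos φ₂ cos Δλ = 0.501970
θ = atan2(y, x) = 6.8144° → 6.8144° (mod 360°)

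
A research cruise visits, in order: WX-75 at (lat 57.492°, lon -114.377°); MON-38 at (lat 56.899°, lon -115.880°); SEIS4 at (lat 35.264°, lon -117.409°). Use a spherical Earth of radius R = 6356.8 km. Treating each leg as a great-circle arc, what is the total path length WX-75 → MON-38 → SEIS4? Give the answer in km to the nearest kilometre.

WX-75→MON-38: c = 0.017581 rad, d = 111.76 km
MON-38→SEIS4: c = 0.378032 rad, d = 2403.08 km
Total = 111.76 + 2403.08 = 2514.83 km

2515 km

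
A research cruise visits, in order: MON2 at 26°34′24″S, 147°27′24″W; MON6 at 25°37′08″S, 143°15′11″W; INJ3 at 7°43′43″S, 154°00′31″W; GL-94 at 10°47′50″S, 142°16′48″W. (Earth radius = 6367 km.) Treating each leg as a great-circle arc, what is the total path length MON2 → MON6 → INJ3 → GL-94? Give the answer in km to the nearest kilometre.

4054 km

MON2: φ = -26.57333°, λ = -147.45667°
MON6: φ = -25.61889°, λ = -143.25306°
INJ3: φ = -7.72861°, λ = -154.00861°
GL-94: φ = -10.79722°, λ = -142.28000°
MON2→MON6: c = 0.067957 rad, d = 432.68 km
MON6→INJ3: c = 0.359850 rad, d = 2291.16 km
INJ3→GL-94: c = 0.208978 rad, d = 1330.56 km
Total = 432.68 + 2291.16 + 1330.56 = 4054.40 km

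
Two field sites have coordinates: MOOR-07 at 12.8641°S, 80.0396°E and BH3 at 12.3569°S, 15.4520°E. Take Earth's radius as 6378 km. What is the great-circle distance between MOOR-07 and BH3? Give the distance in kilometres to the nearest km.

Δφ = 0.5072°,  Δλ = -64.5876°
a = sin²(Δφ/2) + cos φ₁ cos φ₂ sin²(Δλ/2) = 0.271844
c = 2·arcsin(√a) = 1.096949 rad = 62.8506°
d = R·c = 6378 × 1.096949 = 6996.3 km

6996 km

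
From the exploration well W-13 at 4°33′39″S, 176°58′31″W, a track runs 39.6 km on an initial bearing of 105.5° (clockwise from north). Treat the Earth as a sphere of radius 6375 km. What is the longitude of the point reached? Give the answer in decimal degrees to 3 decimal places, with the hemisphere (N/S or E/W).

176.631°W

W-13: φ = -4.56083°, λ = -176.97528°
δ = d/R = 39.6/6375 = 0.006212 rad
φ₂ = arcsin(sin φ₁ cos δ + cos φ₁ sin δ cos θ)
   = arcsin(-0.07952·0.99998 + 0.99683·0.00621·-0.26724) = -4.65586°
λ₂ = λ₁ + atan2(sin θ sin δ cos φ₁, cos δ − sin φ₁ sin φ₂) = -176.63118°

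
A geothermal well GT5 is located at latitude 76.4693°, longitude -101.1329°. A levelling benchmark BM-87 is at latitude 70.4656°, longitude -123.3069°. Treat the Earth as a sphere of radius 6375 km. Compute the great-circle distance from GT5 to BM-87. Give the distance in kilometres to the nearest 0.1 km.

Δφ = -6.0037°,  Δλ = -22.1740°
a = sin²(Δφ/2) + cos φ₁ cos φ₂ sin²(Δλ/2) = 0.005635
c = 2·arcsin(√a) = 0.150280 rad = 8.6104°
d = R·c = 6375 × 0.150280 = 958.0 km

958.0 km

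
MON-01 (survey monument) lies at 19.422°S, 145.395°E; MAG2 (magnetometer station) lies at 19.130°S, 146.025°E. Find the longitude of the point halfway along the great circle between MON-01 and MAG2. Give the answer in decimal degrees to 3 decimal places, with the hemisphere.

Bx = cos φ₂ cos Δλ = 0.944720,  By = cos φ₂ sin Δλ = 0.010388
φₘ = atan2(sin φ₁ + sin φ₂, √((cos φ₁ + Bx)² + By²)) = -19.27627°
λₘ = λ₁ + atan2(By, cos φ₁ + Bx) = 145.71028°

145.710°E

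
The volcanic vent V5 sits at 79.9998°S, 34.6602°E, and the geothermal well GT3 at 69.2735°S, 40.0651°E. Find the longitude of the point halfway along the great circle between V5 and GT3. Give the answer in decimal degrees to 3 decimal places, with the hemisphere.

Bx = cos φ₂ cos Δλ = 0.352334,  By = cos φ₂ sin Δλ = 0.033336
φₘ = atan2(sin φ₁ + sin φ₂, √((cos φ₁ + Bx)² + By²)) = -74.65103°
λₘ = λ₁ + atan2(By, cos φ₁ + Bx) = 38.28663°

38.287°E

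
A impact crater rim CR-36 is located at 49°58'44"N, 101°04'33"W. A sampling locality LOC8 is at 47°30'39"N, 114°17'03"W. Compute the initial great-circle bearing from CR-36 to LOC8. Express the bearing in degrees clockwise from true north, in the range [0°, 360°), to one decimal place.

CR-36: φ = +49.97889°, λ = -101.07583°
LOC8: φ = +47.51083°, λ = -114.28417°
Δλ = -13.2083°
y = sin Δλ · cos φ₂ = -0.154335
x = cos φ₁ sin φ₂ − sin φ₁ cos φ₂ cos Δλ = -0.029378
θ = atan2(y, x) = -100.7776° → 259.2224° (mod 360°)

259.2°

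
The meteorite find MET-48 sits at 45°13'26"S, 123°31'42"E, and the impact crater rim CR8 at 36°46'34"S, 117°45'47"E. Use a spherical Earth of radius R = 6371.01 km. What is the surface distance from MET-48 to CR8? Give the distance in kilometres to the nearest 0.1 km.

MET-48: φ = -45.22389°, λ = +123.52833°
CR8: φ = -36.77611°, λ = +117.76306°
Δφ = 8.4478°,  Δλ = -5.7653°
a = sin²(Δφ/2) + cos φ₁ cos φ₂ sin²(Δλ/2) = 0.006852
c = 2·arcsin(√a) = 0.165740 rad = 9.4962°
d = R·c = 6371.01 × 0.165740 = 1055.9 km

1055.9 km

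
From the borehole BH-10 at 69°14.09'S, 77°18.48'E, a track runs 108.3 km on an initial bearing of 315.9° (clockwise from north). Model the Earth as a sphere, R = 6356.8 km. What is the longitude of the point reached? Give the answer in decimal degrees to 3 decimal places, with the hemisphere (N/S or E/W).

75.452°E

BH-10: φ = -69.23483°, λ = +77.30800°
δ = d/R = 108.3/6356.8 = 0.017037 rad
φ₂ = arcsin(sin φ₁ cos δ + cos φ₁ sin δ cos θ)
   = arcsin(-0.93504·0.99985 + 0.35454·0.01704·0.71813) = -68.52357°
λ₂ = λ₁ + atan2(sin θ sin δ cos φ₁, cos δ − sin φ₁ sin φ₂) = 75.45233°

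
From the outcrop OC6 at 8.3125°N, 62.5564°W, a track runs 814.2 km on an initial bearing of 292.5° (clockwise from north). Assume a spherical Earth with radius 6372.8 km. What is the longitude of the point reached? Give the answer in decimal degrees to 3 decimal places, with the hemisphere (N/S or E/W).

69.445°W

δ = d/R = 814.2/6372.8 = 0.127762 rad
φ₂ = arcsin(sin φ₁ cos δ + cos φ₁ sin δ cos θ)
   = arcsin(0.14457·0.99185 + 0.98949·0.12741·0.38268) = 11.04856°
λ₂ = λ₁ + atan2(sin θ sin δ cos φ₁, cos δ − sin φ₁ sin φ₂) = -69.44496°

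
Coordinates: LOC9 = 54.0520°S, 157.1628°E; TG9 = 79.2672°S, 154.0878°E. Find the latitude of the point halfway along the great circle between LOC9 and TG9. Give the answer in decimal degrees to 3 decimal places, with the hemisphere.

Bx = cos φ₂ cos Δλ = 0.185961,  By = cos φ₂ sin Δλ = -0.009990
φₘ = atan2(sin φ₁ + sin φ₂, √((cos φ₁ + Bx)² + By²)) = -66.66509°
λₘ = λ₁ + atan2(By, cos φ₁ + Bx) = 156.42239°

66.665°S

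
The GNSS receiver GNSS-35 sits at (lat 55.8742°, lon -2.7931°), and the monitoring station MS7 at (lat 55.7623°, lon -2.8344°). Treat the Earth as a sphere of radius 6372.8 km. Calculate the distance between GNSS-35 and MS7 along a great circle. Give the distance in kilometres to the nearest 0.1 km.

Δφ = -0.1119°,  Δλ = -0.0413°
a = sin²(Δφ/2) + cos φ₁ cos φ₂ sin²(Δλ/2) = 0.000001
c = 2·arcsin(√a) = 0.001995 rad = 0.1143°
d = R·c = 6372.8 × 0.001995 = 12.7 km

12.7 km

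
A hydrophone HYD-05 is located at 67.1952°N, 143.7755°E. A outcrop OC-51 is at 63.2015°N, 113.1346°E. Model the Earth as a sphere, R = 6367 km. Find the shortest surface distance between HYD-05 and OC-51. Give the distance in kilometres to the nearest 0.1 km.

Δφ = -3.9937°,  Δλ = -30.6409°
a = sin²(Δφ/2) + cos φ₁ cos φ₂ sin²(Δλ/2) = 0.013413
c = 2·arcsin(√a) = 0.232154 rad = 13.3014°
d = R·c = 6367 × 0.232154 = 1478.1 km

1478.1 km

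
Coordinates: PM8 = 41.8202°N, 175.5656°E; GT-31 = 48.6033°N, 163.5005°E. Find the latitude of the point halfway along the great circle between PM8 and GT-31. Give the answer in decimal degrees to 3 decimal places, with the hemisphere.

45.370°N

Bx = cos φ₂ cos Δλ = 0.646662,  By = cos φ₂ sin Δλ = -0.138220
φₘ = atan2(sin φ₁ + sin φ₂, √((cos φ₁ + Bx)² + By²)) = 45.37025°
λₘ = λ₁ + atan2(By, cos φ₁ + Bx) = 169.89454°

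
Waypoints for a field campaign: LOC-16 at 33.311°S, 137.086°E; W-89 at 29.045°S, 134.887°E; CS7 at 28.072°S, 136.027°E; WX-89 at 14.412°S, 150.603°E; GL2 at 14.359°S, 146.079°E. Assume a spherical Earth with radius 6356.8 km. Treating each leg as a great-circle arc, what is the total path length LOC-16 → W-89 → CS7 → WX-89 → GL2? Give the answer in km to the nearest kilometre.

LOC-16→W-89: c = 0.081368 rad, d = 517.24 km
W-89→CS7: c = 0.024368 rad, d = 154.90 km
CS7→WX-89: c = 0.335612 rad, d = 2133.42 km
WX-89→GL2: c = 0.076487 rad, d = 486.22 km
Total = 517.24 + 154.90 + 2133.42 + 486.22 = 3291.77 km

3292 km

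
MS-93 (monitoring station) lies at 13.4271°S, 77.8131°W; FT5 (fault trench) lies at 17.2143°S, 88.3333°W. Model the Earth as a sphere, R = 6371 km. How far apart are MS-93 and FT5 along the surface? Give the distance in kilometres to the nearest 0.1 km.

1203.9 km

Δφ = -3.7872°,  Δλ = -10.5202°
a = sin²(Δφ/2) + cos φ₁ cos φ₂ sin²(Δλ/2) = 0.008901
c = 2·arcsin(√a) = 0.188967 rad = 10.8270°
d = R·c = 6371 × 0.188967 = 1203.9 km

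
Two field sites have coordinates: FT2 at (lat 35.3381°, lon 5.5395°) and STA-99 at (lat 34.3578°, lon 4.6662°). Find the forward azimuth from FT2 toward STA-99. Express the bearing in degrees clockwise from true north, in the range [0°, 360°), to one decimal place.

216.4°

Δλ = -0.8733°
y = sin Δλ · cos φ₂ = -0.012582
x = cos φ₁ sin φ₂ − sin φ₁ cos φ₂ cos Δλ = -0.017053
θ = atan2(y, x) = -143.5793° → 216.4207° (mod 360°)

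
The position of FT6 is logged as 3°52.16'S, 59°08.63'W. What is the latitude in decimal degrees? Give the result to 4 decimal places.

3.8693°S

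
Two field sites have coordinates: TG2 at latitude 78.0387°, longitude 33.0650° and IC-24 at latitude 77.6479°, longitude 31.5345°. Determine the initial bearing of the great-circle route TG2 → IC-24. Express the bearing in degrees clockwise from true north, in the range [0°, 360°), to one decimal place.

220.3°

Δλ = -1.5305°
y = sin Δλ · cos φ₂ = -0.005714
x = cos φ₁ sin φ₂ − sin φ₁ cos φ₂ cos Δλ = -0.006746
θ = atan2(y, x) = -139.7370° → 220.2630° (mod 360°)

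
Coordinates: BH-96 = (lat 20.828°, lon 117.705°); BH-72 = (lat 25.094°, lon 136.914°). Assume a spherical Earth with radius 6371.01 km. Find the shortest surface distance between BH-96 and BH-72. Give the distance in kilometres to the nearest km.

2021 km

Δφ = 4.2660°,  Δλ = 19.2090°
a = sin²(Δφ/2) + cos φ₁ cos φ₂ sin²(Δλ/2) = 0.024948
c = 2·arcsin(√a) = 0.317227 rad = 18.1758°
d = R·c = 6371.01 × 0.317227 = 2021.1 km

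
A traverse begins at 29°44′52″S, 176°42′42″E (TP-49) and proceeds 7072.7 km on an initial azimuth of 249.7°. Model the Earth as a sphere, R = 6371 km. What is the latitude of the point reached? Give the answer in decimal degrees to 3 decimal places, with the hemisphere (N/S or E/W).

29.366°S

TP-49: φ = -29.74778°, λ = +176.71167°
δ = d/R = 7072.7/6371 = 1.110140 rad
φ₂ = arcsin(sin φ₁ cos δ + cos φ₁ sin δ cos θ)
   = arcsin(-0.49618·0.44454 + 0.86822·0.89576·-0.34694) = -29.36613°
λ₂ = λ₁ + atan2(sin θ sin δ cos φ₁, cos δ − sin φ₁ sin φ₂) = 102.13362°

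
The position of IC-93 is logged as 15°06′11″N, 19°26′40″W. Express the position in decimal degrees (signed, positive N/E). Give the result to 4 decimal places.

lat: 15.1031° N → +15.1031°
lon: 19.4444° W → -19.4444°

+15.1031°, -19.4444°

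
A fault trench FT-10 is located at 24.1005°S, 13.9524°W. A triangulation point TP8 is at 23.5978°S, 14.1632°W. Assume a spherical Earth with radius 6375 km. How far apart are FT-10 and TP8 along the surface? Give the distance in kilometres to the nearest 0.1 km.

Δφ = 0.5027°,  Δλ = -0.2108°
a = sin²(Δφ/2) + cos φ₁ cos φ₂ sin²(Δλ/2) = 0.000022
c = 2·arcsin(√a) = 0.009397 rad = 0.5384°
d = R·c = 6375 × 0.009397 = 59.9 km

59.9 km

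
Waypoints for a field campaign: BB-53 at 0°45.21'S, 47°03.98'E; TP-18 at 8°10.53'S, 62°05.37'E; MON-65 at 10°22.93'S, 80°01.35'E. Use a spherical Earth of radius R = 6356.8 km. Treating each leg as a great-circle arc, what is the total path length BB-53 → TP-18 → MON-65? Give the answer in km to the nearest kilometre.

3832 km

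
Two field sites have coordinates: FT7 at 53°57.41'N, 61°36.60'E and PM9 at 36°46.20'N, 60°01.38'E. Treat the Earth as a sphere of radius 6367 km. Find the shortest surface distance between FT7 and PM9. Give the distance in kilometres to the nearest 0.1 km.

FT7: φ = +53.95683°, λ = +61.61000°
PM9: φ = +36.77000°, λ = +60.02300°
Δφ = -17.1868°,  Δλ = -1.5870°
a = sin²(Δφ/2) + cos φ₁ cos φ₂ sin²(Δλ/2) = 0.022417
c = 2·arcsin(√a) = 0.300578 rad = 17.2219°
d = R·c = 6367 × 0.300578 = 1913.8 km

1913.8 km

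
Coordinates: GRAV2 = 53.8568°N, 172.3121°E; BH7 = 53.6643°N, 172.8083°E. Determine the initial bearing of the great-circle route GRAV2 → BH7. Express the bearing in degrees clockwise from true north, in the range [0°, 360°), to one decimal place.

123.1°

Δλ = 0.4962°
y = sin Δλ · cos φ₂ = 0.005131
x = cos φ₁ sin φ₂ − sin φ₁ cos φ₂ cos Δλ = -0.003342
θ = atan2(y, x) = 123.0745° → 123.0745° (mod 360°)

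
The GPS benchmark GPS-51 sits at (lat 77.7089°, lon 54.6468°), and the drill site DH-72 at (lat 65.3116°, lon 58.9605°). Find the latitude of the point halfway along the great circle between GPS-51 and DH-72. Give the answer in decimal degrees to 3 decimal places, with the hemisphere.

71.521°N

Bx = cos φ₂ cos Δλ = 0.416500,  By = cos φ₂ sin Δλ = 0.031417
φₘ = atan2(sin φ₁ + sin φ₂, √((cos φ₁ + Bx)² + By²)) = 71.52117°
λₘ = λ₁ + atan2(By, cos φ₁ + Bx) = 57.50448°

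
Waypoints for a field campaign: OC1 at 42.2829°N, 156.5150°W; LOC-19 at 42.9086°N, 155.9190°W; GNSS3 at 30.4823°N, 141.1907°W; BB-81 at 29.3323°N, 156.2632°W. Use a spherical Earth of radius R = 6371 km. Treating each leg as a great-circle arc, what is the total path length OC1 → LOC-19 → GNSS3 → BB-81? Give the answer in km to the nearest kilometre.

OC1→LOC-19: c = 0.013338 rad, d = 84.97 km
LOC-19→GNSS3: c = 0.298313 rad, d = 1900.55 km
GNSS3→BB-81: c = 0.228744 rad, d = 1457.33 km
Total = 84.97 + 1900.55 + 1457.33 = 3442.85 km

3443 km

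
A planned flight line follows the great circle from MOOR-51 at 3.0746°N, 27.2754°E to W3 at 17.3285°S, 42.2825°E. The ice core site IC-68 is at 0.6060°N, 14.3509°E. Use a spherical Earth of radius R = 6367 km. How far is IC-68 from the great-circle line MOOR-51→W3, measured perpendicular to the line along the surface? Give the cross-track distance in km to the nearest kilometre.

1323 km

δ₁₃ = central angle MOOR-51→IC-68 = 0.229521 rad  (haversine)
θ₁₃ = bearing MOOR-51→IC-68 = 259.435°,  θ₁₂ = bearing MOOR-51→W3 = 144.526°
dₓₜ = R·arcsin(sin δ₁₃ · sin(θ₁₃ − θ₁₂)) = 6367·arcsin(0.22751·sin(114.909°)) = 1323.319 km
|dₓₜ| = 1323.319 km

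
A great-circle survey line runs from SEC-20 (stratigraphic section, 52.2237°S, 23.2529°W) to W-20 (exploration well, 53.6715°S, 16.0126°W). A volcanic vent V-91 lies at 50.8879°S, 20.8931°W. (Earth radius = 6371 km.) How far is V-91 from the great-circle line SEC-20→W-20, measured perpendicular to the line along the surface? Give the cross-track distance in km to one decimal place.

195.9 km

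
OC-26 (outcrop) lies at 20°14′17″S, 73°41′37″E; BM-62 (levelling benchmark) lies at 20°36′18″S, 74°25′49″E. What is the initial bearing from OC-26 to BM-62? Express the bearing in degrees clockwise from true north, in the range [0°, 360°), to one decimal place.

OC-26: φ = -20.23806°, λ = +73.69361°
BM-62: φ = -20.60500°, λ = +74.43028°
Δλ = 0.7367°
y = sin Δλ · cos φ₂ = 0.012034
x = cos φ₁ sin φ₂ − sin φ₁ cos φ₂ cos Δλ = -0.006431
θ = atan2(y, x) = 118.1197° → 118.1197° (mod 360°)

118.1°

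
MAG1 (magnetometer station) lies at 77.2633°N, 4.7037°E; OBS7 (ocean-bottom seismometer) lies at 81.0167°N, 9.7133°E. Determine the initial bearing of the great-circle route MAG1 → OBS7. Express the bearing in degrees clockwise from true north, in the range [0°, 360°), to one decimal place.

11.7°

Δλ = 5.0096°
y = sin Δλ · cos φ₂ = 0.013635
x = cos φ₁ sin φ₂ − sin φ₁ cos φ₂ cos Δλ = 0.066044
θ = atan2(y, x) = 11.6651° → 11.6651° (mod 360°)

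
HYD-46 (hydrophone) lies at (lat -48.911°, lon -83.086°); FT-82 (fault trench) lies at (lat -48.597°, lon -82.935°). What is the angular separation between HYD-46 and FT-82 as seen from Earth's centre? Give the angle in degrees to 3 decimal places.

Δφ = 0.3140°,  Δλ = 0.1510°
a = sin²(Δφ/2) + cos φ₁ cos φ₂ sin²(Δλ/2) = 0.000008
c = 2·arcsin(√a) = 0.005749 rad = 0.3294°

0.329°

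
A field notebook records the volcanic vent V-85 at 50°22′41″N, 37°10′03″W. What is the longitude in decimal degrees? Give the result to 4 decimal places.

37° + 10′/60 + 3″/3600 = 37 + 0.16667 + 0.00083 = 37.1675°

37.1675°W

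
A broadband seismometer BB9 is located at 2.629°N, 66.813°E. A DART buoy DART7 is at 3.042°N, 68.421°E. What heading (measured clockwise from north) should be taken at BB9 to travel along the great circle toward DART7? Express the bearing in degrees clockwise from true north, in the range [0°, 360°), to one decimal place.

75.5°

Δλ = 1.6080°
y = sin Δλ · cos φ₂ = 0.028022
x = cos φ₁ sin φ₂ − sin φ₁ cos φ₂ cos Δλ = 0.007226
θ = atan2(y, x) = 75.5397° → 75.5397° (mod 360°)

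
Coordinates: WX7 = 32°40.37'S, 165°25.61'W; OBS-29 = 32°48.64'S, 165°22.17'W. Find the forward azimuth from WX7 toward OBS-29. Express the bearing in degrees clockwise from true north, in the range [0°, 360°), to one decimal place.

160.7°

WX7: φ = -32.67283°, λ = -165.42683°
OBS-29: φ = -32.81067°, λ = -165.36950°
Δλ = 0.0573°
y = sin Δλ · cos φ₂ = 0.000841
x = cos φ₁ sin φ₂ − sin φ₁ cos φ₂ cos Δλ = -0.002406
θ = atan2(y, x) = 160.7320° → 160.7320° (mod 360°)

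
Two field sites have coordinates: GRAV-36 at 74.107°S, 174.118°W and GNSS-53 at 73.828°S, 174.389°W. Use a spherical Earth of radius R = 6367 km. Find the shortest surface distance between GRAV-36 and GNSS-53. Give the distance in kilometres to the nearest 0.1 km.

Δφ = 0.2790°,  Δλ = -0.2710°
a = sin²(Δφ/2) + cos φ₁ cos φ₂ sin²(Δλ/2) = 0.000006
c = 2·arcsin(√a) = 0.005042 rad = 0.2889°
d = R·c = 6367 × 0.005042 = 32.1 km

32.1 km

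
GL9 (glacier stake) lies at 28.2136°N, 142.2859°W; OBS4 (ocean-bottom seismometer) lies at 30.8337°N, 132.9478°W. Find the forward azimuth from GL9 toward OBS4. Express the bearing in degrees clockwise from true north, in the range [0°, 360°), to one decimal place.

69.9°

Δλ = 9.3381°
y = sin Δλ · cos φ₂ = 0.139326
x = cos φ₁ sin φ₂ − sin φ₁ cos φ₂ cos Δλ = 0.051093
θ = atan2(y, x) = 69.8613° → 69.8613° (mod 360°)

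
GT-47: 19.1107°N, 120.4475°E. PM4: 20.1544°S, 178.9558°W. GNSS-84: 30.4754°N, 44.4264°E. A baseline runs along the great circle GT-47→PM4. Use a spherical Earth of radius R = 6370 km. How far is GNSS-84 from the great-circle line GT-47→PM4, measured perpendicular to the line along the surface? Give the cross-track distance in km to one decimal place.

419.5 km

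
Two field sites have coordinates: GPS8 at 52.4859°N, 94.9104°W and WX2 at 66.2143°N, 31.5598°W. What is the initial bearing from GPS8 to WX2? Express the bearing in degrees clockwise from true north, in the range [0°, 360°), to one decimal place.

41.1°

Δλ = 63.3506°
y = sin Δλ · cos φ₂ = 0.360472
x = cos φ₁ sin φ₂ − sin φ₁ cos φ₂ cos Δλ = 0.413742
θ = atan2(y, x) = 41.0639° → 41.0639° (mod 360°)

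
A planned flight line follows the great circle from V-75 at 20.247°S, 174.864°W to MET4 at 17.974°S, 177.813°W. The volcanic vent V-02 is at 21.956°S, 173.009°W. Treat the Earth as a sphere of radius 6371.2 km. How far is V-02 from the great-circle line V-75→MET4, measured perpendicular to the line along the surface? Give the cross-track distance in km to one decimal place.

δ₁₃ = central angle V-75→V-02 = 0.042449 rad  (haversine)
θ₁₃ = bearing V-75→V-02 = 134.970°,  θ₁₂ = bearing V-75→MET4 = 308.714°
dₓₜ = R·arcsin(sin δ₁₃ · sin(θ₁₃ − θ₁₂)) = 6371.2·arcsin(0.04244·sin(-173.744°)) = -29.464 km
|dₓₜ| = 29.464 km

29.5 km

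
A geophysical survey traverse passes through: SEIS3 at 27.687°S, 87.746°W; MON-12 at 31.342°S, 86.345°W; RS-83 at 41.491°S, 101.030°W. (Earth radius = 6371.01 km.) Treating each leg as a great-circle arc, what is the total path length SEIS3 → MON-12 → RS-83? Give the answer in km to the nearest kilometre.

SEIS3→MON-12: c = 0.067245 rad, d = 428.42 km
MON-12→RS-83: c = 0.271183 rad, d = 1727.71 km
Total = 428.42 + 1727.71 = 2156.13 km

2156 km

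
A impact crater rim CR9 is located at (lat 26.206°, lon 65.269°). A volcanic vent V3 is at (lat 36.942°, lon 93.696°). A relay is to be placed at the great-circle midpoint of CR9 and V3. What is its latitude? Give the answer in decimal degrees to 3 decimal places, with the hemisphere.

32.371°N

Bx = cos φ₂ cos Δλ = 0.702875,  By = cos φ₂ sin Δλ = 0.380471
φₘ = atan2(sin φ₁ + sin φ₂, √((cos φ₁ + Bx)² + By²)) = 32.37138°
λₘ = λ₁ + atan2(By, cos φ₁ + Bx) = 78.64449°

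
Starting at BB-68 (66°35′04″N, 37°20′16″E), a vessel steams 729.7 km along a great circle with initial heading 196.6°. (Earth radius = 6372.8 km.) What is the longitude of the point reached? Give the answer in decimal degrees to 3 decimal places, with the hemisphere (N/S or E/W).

33.567°E

BB-68: φ = +66.58444°, λ = +37.33778°
δ = d/R = 729.7/6372.8 = 0.114502 rad
φ₂ = arcsin(sin φ₁ cos δ + cos φ₁ sin δ cos θ)
   = arcsin(0.91765·0.99345 + 0.39740·0.11425·-0.95832) = 60.24166°
λ₂ = λ₁ + atan2(sin θ sin δ cos φ₁, cos δ − sin φ₁ sin φ₂) = 33.56717°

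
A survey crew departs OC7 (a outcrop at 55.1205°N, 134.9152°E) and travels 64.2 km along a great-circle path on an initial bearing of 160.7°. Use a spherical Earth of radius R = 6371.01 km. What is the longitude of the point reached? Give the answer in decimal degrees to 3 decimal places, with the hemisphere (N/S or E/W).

δ = d/R = 64.2/6371.01 = 0.010077 rad
φ₂ = arcsin(sin φ₁ cos δ + cos φ₁ sin δ cos θ)
   = arcsin(0.82036·0.99995 + 0.57185·0.01008·-0.94380) = 54.57513°
λ₂ = λ₁ + atan2(sin θ sin δ cos φ₁, cos δ − sin φ₁ sin φ₂) = 135.24442°

135.244°E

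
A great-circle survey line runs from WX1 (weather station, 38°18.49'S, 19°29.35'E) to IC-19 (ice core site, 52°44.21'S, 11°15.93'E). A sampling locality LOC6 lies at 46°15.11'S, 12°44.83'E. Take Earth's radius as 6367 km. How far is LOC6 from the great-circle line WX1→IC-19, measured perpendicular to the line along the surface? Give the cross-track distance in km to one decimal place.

198.0 km

WX1: φ = -38.30817°, λ = +19.48917°
IC-19: φ = -52.73683°, λ = +11.26550°
LOC6: φ = -46.25183°, λ = +12.74717°
δ₁₃ = central angle WX1→LOC6 = 0.163570 rad  (haversine)
θ₁₃ = bearing WX1→LOC6 = 209.902°,  θ₁₂ = bearing WX1→IC-19 = 198.895°
dₓₜ = R·arcsin(sin δ₁₃ · sin(θ₁₃ − θ₁₂)) = 6367·arcsin(0.16284·sin(11.008°)) = 198.002 km
|dₓₜ| = 198.002 km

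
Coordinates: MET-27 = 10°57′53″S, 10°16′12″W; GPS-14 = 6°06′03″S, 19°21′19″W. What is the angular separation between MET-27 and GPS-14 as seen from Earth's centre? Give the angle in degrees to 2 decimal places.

MET-27: φ = -10.96472°, λ = -10.27000°
GPS-14: φ = -6.10083°, λ = -19.35528°
Δφ = 4.8639°,  Δλ = -9.0853°
a = sin²(Δφ/2) + cos φ₁ cos φ₂ sin²(Δλ/2) = 0.007924
c = 2·arcsin(√a) = 0.178269 rad = 10.2141°

10.21°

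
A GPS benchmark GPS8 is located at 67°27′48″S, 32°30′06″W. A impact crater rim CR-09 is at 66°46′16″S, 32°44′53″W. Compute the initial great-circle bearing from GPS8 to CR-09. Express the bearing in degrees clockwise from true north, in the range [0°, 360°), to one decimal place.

GPS8: φ = -67.46333°, λ = -32.50167°
CR-09: φ = -66.77111°, λ = -32.74806°
Δλ = -0.2464°
y = sin Δλ · cos φ₂ = -0.001696
x = cos φ₁ sin φ₂ − sin φ₁ cos φ₂ cos Δλ = 0.012078
θ = atan2(y, x) = -7.9936° → 352.0064° (mod 360°)

352.0°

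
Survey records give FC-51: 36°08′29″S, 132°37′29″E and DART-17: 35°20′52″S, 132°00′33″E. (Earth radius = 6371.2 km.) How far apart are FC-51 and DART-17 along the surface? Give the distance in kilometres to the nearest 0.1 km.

104.3 km

FC-51: φ = -36.14139°, λ = +132.62472°
DART-17: φ = -35.34778°, λ = +132.00917°
Δφ = 0.7936°,  Δλ = -0.6156°
a = sin²(Δφ/2) + cos φ₁ cos φ₂ sin²(Δλ/2) = 0.000067
c = 2·arcsin(√a) = 0.016367 rad = 0.9378°
d = R·c = 6371.2 × 0.016367 = 104.3 km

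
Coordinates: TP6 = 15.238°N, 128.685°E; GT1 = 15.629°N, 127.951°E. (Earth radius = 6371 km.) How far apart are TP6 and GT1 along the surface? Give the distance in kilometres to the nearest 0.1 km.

89.9 km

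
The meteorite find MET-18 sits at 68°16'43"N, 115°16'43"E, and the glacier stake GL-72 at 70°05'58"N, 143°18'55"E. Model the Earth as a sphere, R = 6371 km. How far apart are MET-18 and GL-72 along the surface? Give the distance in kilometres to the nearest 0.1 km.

MET-18: φ = +68.27861°, λ = +115.27861°
GL-72: φ = +70.09944°, λ = +143.31528°
Δφ = 1.8208°,  Δλ = 28.0367°
a = sin²(Δφ/2) + cos φ₁ cos φ₂ sin²(Δλ/2) = 0.007644
c = 2·arcsin(√a) = 0.175087 rad = 10.0317°
d = R·c = 6371 × 0.175087 = 1115.5 km

1115.5 km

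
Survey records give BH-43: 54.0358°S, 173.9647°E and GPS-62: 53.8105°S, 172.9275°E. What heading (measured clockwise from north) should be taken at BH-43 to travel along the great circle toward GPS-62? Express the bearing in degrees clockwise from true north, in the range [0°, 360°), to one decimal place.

289.8°

Δλ = -1.0372°
y = sin Δλ · cos φ₂ = -0.010688
x = cos φ₁ sin φ₂ − sin φ₁ cos φ₂ cos Δλ = 0.003854
θ = atan2(y, x) = -70.1719° → 289.8281° (mod 360°)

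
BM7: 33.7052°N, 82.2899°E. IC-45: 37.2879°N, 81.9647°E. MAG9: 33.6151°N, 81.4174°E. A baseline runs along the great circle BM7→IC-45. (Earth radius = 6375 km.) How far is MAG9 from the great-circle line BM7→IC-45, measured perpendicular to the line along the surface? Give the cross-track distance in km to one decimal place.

81.3 km

δ₁₃ = central angle BM7→MAG9 = 0.012772 rad  (haversine)
θ₁₃ = bearing BM7→MAG9 = 263.170°,  θ₁₂ = bearing BM7→IC-45 = 355.867°
dₓₜ = R·arcsin(sin δ₁₃ · sin(θ₁₃ − θ₁₂)) = 6375·arcsin(0.01277·sin(-92.698°)) = -81.331 km
|dₓₜ| = 81.331 km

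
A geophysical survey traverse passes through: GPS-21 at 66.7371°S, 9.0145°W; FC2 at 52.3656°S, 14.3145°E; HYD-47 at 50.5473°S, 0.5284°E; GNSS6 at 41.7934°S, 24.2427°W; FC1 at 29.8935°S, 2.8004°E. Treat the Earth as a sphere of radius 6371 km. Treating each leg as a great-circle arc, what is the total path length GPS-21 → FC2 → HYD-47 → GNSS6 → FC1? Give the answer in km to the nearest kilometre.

7903 km

GPS-21→FC2: c = 0.320778 rad, d = 2043.67 km
FC2→HYD-47: c = 0.152998 rad, d = 974.75 km
HYD-47→GNSS6: c = 0.333933 rad, d = 2127.49 km
GNSS6→FC1: c = 0.432694 rad, d = 2756.69 km
Total = 2043.67 + 974.75 + 2127.49 + 2756.69 = 7902.60 km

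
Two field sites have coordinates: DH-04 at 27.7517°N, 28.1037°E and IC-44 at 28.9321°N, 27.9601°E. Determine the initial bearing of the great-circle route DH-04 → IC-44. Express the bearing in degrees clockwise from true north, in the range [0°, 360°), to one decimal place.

Δλ = -0.1436°
y = sin Δλ · cos φ₂ = -0.002193
x = cos φ₁ sin φ₂ − sin φ₁ cos φ₂ cos Δλ = 0.020602
θ = atan2(y, x) = -6.0775° → 353.9225° (mod 360°)

353.9°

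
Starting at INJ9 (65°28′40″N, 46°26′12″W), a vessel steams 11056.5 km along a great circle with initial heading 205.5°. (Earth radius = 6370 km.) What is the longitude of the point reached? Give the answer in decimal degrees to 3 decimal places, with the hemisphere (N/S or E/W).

76.224°W

INJ9: φ = +65.47778°, λ = -46.43667°
δ = d/R = 11056.5/6370 = 1.735714 rad
φ₂ = arcsin(sin φ₁ cos δ + cos φ₁ sin δ cos θ)
   = arcsin(0.90980·-0.16417 + 0.41505·0.98643·-0.90259) = -31.25815°
λ₂ = λ₁ + atan2(sin θ sin δ cos φ₁, cos δ − sin φ₁ sin φ₂) = -76.22412°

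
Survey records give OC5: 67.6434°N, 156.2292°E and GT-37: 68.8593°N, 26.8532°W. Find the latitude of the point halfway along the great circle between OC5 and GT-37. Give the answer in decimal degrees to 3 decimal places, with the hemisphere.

Bx = cos φ₂ cos Δλ = -0.360138,  By = cos φ₂ sin Δλ = 0.019393
φₘ = atan2(sin φ₁ + sin φ₂, √((cos φ₁ + Bx)² + By²)) = 89.13560°
λₘ = λ₁ + atan2(By, cos φ₁ + Bx) = -159.98359°

89.136°N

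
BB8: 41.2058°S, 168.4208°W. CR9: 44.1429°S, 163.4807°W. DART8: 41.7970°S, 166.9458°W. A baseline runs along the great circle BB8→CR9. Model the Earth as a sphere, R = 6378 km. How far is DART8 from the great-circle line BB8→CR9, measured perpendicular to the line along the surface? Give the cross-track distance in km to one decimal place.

δ₁₃ = central angle BB8→DART8 = 0.021867 rad  (haversine)
θ₁₃ = bearing BB8→DART8 = 118.642°,  θ₁₂ = bearing BB8→CR9 = 130.616°
dₓₜ = R·arcsin(sin δ₁₃ · sin(θ₁₃ − θ₁₂)) = 6378·arcsin(0.02187·sin(-11.974°)) = -28.934 km
|dₓₜ| = 28.934 km

28.9 km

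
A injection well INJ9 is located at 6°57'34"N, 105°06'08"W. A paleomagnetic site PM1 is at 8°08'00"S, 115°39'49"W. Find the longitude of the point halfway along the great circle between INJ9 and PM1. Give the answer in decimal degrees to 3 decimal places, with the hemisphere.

INJ9: φ = +6.95944°, λ = -105.10222°
PM1: φ = -8.13333°, λ = -115.66361°
Bx = cos φ₂ cos Δλ = 0.973171,  By = cos φ₂ sin Δλ = -0.181445
φₘ = atan2(sin φ₁ + sin φ₂, √((cos φ₁ + Bx)² + By²)) = -0.58945°
λₘ = λ₁ + atan2(By, cos φ₁ + Bx) = -110.37573°

110.376°W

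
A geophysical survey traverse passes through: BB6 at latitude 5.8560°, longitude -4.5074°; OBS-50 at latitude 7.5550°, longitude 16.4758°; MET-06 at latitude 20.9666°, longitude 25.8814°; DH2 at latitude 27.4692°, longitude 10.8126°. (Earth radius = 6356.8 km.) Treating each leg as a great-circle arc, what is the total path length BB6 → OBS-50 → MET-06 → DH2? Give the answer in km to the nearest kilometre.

BB6→OBS-50: c = 0.364886 rad, d = 2319.51 km
OBS-50→MET-06: c = 0.282777 rad, d = 1797.56 km
MET-06→DH2: c = 0.265056 rad, d = 1684.91 km
Total = 2319.51 + 1797.56 + 1684.91 = 5801.97 km

5802 km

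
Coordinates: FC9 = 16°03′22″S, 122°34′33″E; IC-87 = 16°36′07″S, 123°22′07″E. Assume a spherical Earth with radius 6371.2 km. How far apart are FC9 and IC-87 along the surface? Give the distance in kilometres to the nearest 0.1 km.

FC9: φ = -16.05611°, λ = +122.57583°
IC-87: φ = -16.60194°, λ = +123.36861°
Δφ = -0.5458°,  Δλ = 0.7928°
a = sin²(Δφ/2) + cos φ₁ cos φ₂ sin²(Δλ/2) = 0.000067
c = 2·arcsin(√a) = 0.016342 rad = 0.9363°
d = R·c = 6371.2 × 0.016342 = 104.1 km

104.1 km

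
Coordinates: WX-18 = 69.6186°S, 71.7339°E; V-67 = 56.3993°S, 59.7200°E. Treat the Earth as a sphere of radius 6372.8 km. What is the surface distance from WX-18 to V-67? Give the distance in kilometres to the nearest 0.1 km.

Δφ = 13.2193°,  Δλ = -12.0139°
a = sin²(Δφ/2) + cos φ₁ cos φ₂ sin²(Δλ/2) = 0.015360
c = 2·arcsin(√a) = 0.248508 rad = 14.2384°
d = R·c = 6372.8 × 0.248508 = 1583.7 km

1583.7 km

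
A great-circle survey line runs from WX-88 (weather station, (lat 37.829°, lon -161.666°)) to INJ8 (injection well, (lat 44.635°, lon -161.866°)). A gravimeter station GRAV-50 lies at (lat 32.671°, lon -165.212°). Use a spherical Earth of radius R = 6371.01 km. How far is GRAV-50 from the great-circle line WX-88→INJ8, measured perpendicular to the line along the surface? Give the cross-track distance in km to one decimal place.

δ₁₃ = central angle WX-88→GRAV-50 = 0.103219 rad  (haversine)
θ₁₃ = bearing WX-88→GRAV-50 = 210.351°,  θ₁₂ = bearing WX-88→INJ8 = 358.799°
dₓₜ = R·arcsin(sin δ₁₃ · sin(θ₁₃ − θ₁₂)) = 6371.01·arcsin(0.10304·sin(-148.448°)) = -343.666 km
|dₓₜ| = 343.666 km

343.7 km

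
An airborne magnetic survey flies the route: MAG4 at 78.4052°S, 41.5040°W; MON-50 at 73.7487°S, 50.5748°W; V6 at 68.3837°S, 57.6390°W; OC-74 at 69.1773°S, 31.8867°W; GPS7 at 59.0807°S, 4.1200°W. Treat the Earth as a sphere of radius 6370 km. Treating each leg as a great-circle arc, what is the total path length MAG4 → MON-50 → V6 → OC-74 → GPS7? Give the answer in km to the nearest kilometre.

3977 km

MAG4→MON-50: c = 0.089518 rad, d = 570.23 km
MON-50→V6: c = 0.101664 rad, d = 647.60 km
V6→OC-74: c = 0.162055 rad, d = 1032.29 km
OC-74→GPS7: c = 0.271084 rad, d = 1726.80 km
Total = 570.23 + 647.60 + 1032.29 + 1726.80 = 3976.92 km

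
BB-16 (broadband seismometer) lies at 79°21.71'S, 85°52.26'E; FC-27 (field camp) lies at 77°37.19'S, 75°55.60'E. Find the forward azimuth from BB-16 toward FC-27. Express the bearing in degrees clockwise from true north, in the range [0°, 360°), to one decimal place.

306.3°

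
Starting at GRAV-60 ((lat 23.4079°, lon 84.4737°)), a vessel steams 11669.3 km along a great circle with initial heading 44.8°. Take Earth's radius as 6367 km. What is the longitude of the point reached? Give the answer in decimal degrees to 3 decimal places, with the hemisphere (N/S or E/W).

δ = d/R = 11669.3/6367 = 1.832778 rad
φ₂ = arcsin(sin φ₁ cos δ + cos φ₁ sin δ cos θ)
   = arcsin(0.39727·-0.25900 + 0.91770·0.96588·0.70957) = 31.73974°
λ₂ = λ₁ + atan2(sin θ sin δ cos φ₁, cos δ − sin φ₁ sin φ₂) = -148.68268°

148.683°W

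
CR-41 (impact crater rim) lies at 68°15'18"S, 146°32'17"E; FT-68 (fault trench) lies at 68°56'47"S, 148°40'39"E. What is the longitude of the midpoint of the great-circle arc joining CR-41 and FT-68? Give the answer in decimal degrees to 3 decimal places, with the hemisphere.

147.591°E

CR-41: φ = -68.25500°, λ = +146.53806°
FT-68: φ = -68.94639°, λ = +148.67750°
Bx = cos φ₂ cos Δλ = 0.358991,  By = cos φ₂ sin Δλ = 0.013411
φₘ = atan2(sin φ₁ + sin φ₂, √((cos φ₁ + Bx)² + By²)) = -68.60409°
λₘ = λ₁ + atan2(By, cos φ₁ + Bx) = 147.59131°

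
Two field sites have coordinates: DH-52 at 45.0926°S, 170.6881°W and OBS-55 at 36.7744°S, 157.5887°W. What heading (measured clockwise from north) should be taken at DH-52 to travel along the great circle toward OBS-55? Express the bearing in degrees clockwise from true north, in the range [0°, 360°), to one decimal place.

54.4°

Δλ = 13.0994°
y = sin Δλ · cos φ₂ = 0.181539
x = cos φ₁ sin φ₂ − sin φ₁ cos φ₂ cos Δλ = 0.129908
θ = atan2(y, x) = 54.4128° → 54.4128° (mod 360°)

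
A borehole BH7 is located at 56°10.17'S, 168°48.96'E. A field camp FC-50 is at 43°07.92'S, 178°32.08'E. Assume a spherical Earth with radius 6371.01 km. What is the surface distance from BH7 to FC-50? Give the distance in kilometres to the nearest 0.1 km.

BH7: φ = -56.16950°, λ = +168.81600°
FC-50: φ = -43.13200°, λ = +178.53467°
Δφ = 13.0375°,  Δλ = 9.7187°
a = sin²(Δφ/2) + cos φ₁ cos φ₂ sin²(Δλ/2) = 0.015804
c = 2·arcsin(√a) = 0.252096 rad = 14.4441°
d = R·c = 6371.01 × 0.252096 = 1606.1 km

1606.1 km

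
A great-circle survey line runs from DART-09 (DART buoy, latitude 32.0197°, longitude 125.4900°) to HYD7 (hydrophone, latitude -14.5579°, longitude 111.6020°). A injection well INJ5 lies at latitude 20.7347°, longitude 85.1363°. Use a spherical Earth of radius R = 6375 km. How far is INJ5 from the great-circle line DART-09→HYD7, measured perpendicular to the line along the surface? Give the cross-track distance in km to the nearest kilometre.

δ₁₃ = central angle DART-09→INJ5 = 0.656730 rad  (haversine)
θ₁₃ = bearing DART-09→INJ5 = 262.688°,  θ₁₂ = bearing DART-09→HYD7 = 198.088°
dₓₜ = R·arcsin(sin δ₁₃ · sin(θ₁₃ − θ₁₂)) = 6375·arcsin(0.61053·sin(64.601°)) = 3724.150 km
|dₓₜ| = 3724.150 km

3724 km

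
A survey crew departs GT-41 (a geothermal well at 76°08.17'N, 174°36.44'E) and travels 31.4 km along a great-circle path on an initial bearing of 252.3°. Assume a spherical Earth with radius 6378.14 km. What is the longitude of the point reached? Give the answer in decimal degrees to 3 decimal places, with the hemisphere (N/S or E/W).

173.493°E

GT-41: φ = +76.13617°, λ = +174.60733°
δ = d/R = 31.4/6378.14 = 0.004923 rad
φ₂ = arcsin(sin φ₁ cos δ + cos φ₁ sin δ cos θ)
   = arcsin(0.97087·0.99999 + 0.23962·0.00492·-0.30403) = 76.04787°
λ₂ = λ₁ + atan2(sin θ sin δ cos φ₁, cos δ − sin φ₁ sin φ₂) = 173.49277°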